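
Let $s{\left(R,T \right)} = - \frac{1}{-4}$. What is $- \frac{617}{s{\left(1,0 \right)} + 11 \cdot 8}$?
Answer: $- \frac{2468}{353} \approx -6.9915$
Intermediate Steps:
$s{\left(R,T \right)} = \frac{1}{4}$ ($s{\left(R,T \right)} = \left(-1\right) \left(- \frac{1}{4}\right) = \frac{1}{4}$)
$- \frac{617}{s{\left(1,0 \right)} + 11 \cdot 8} = - \frac{617}{\frac{1}{4} + 11 \cdot 8} = - \frac{617}{\frac{1}{4} + 88} = - \frac{617}{\frac{353}{4}} = \left(-617\right) \frac{4}{353} = - \frac{2468}{353}$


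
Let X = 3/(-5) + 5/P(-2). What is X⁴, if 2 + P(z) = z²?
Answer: 130321/10000 ≈ 13.032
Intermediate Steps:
P(z) = -2 + z²
X = 19/10 (X = 3/(-5) + 5/(-2 + (-2)²) = 3*(-⅕) + 5/(-2 + 4) = -⅗ + 5/2 = 19/10 ≈ 1.9000)
X⁴ = (19/10)⁴ = 130321/10000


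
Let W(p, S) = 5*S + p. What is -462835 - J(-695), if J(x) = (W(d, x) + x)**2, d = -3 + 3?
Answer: -17851735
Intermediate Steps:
d = 0
W(p, S) = p + 5*S
J(x) = 36*x**2 (J(x) = ((0 + 5*x) + x)**2 = (5*x + x)**2 = (6*x)**2 = 36*x**2)
-462835 - J(-695) = -462835 - 36*(-695)**2 = -462835 - 36*483025 = -462835 - 1*17388900 = -462835 - 17388900 = -17851735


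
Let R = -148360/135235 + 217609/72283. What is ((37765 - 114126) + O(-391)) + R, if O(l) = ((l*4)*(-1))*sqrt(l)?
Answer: -3471742763098/45466007 + 1564*I*sqrt(391) ≈ -76359.0 + 30926.0*I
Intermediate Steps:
O(l) = -4*l**(3/2) (O(l) = ((4*l)*(-1))*sqrt(l) = (-4*l)*sqrt(l) = -4*l**(3/2))
R = 86997429/45466007 (R = -148360*1/135235 + 217609*(1/72283) = -29672/27047 + 217609/72283 = 86997429/45466007 ≈ 1.9135)
((37765 - 114126) + O(-391)) + R = ((37765 - 114126) - (-1564)*I*sqrt(391)) + 86997429/45466007 = (-76361 - (-1564)*I*sqrt(391)) + 86997429/45466007 = (-76361 + 1564*I*sqrt(391)) + 86997429/45466007 = -3471742763098/45466007 + 1564*I*sqrt(391)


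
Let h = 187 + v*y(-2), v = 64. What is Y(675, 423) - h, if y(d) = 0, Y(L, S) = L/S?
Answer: -8714/47 ≈ -185.40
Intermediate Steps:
h = 187 (h = 187 + 64*0 = 187 + 0 = 187)
Y(675, 423) - h = 675/423 - 1*187 = 675*(1/423) - 187 = 75/47 - 187 = -8714/47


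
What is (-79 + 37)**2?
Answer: 1764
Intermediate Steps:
(-79 + 37)**2 = (-42)**2 = 1764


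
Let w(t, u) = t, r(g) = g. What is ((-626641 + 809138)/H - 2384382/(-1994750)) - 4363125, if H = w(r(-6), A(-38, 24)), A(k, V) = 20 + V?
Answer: -26292041573479/5984250 ≈ -4.3935e+6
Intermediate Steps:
H = -6
((-626641 + 809138)/H - 2384382/(-1994750)) - 4363125 = ((-626641 + 809138)/(-6) - 2384382/(-1994750)) - 4363125 = (182497*(-1/6) - 2384382*(-1/1994750)) - 4363125 = (-182497/6 + 1192191/997375) - 4363125 = -182010792229/5984250 - 4363125 = -26292041573479/5984250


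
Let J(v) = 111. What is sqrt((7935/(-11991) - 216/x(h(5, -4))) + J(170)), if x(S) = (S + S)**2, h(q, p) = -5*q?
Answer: 8*sqrt(17201021551)/99925 ≈ 10.500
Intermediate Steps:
x(S) = 4*S**2 (x(S) = (2*S)**2 = 4*S**2)
sqrt((7935/(-11991) - 216/x(h(5, -4))) + J(170)) = sqrt((7935/(-11991) - 216/(4*(-5*5)**2)) + 111) = sqrt((7935*(-1/11991) - 216/(4*(-25)**2)) + 111) = sqrt((-2645/3997 - 216/(4*625)) + 111) = sqrt((-2645/3997 - 216/2500) + 111) = sqrt((-2645/3997 - 216*1/2500) + 111) = sqrt((-2645/3997 - 54/625) + 111) = sqrt(-1868963/2498125 + 111) = sqrt(275422912/2498125) = 8*sqrt(17201021551)/99925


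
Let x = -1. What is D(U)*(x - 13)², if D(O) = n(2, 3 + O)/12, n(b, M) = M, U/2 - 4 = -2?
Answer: 343/3 ≈ 114.33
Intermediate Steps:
U = 4 (U = 8 + 2*(-2) = 8 - 4 = 4)
D(O) = ¼ + O/12 (D(O) = (3 + O)/12 = (3 + O)*(1/12) = ¼ + O/12)
D(U)*(x - 13)² = (¼ + (1/12)*4)*(-1 - 13)² = (¼ + ⅓)*(-14)² = (7/12)*196 = 343/3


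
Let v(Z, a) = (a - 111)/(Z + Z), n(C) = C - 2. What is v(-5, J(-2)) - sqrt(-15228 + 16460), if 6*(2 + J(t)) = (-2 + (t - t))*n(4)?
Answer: 341/30 - 4*sqrt(77) ≈ -23.733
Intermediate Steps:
n(C) = -2 + C
J(t) = -8/3 (J(t) = -2 + ((-2 + (t - t))*(-2 + 4))/6 = -2 + ((-2 + 0)*2)/6 = -2 + (-2*2)/6 = -2 + (1/6)*(-4) = -2 - 2/3 = -8/3)
v(Z, a) = (-111 + a)/(2*Z) (v(Z, a) = (-111 + a)/((2*Z)) = (-111 + a)*(1/(2*Z)) = (-111 + a)/(2*Z))
v(-5, J(-2)) - sqrt(-15228 + 16460) = (1/2)*(-111 - 8/3)/(-5) - sqrt(-15228 + 16460) = (1/2)*(-1/5)*(-341/3) - sqrt(1232) = 341/30 - 4*sqrt(77)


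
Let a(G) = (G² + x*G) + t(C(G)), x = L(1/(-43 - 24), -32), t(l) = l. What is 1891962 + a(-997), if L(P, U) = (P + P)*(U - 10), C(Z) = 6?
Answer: 193276711/67 ≈ 2.8847e+6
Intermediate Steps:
L(P, U) = 2*P*(-10 + U) (L(P, U) = (2*P)*(-10 + U) = 2*P*(-10 + U))
x = 84/67 (x = 2*(-10 - 32)/(-43 - 24) = 2*(-42)/(-67) = 2*(-1/67)*(-42) = 84/67 ≈ 1.2537)
a(G) = 6 + G² + 84*G/67 (a(G) = (G² + 84*G/67) + 6 = 6 + G² + 84*G/67)
1891962 + a(-997) = 1891962 + (6 + (-997)² + (84/67)*(-997)) = 1891962 + (6 + 994009 - 83748/67) = 1891962 + 66515257/67 = 193276711/67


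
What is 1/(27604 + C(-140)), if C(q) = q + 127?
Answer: 1/27591 ≈ 3.6244e-5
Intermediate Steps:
C(q) = 127 + q
1/(27604 + C(-140)) = 1/(27604 + (127 - 140)) = 1/(27604 - 13) = 1/27591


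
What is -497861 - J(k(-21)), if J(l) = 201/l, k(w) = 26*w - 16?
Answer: -279797681/562 ≈ -4.9786e+5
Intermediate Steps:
k(w) = -16 + 26*w
-497861 - J(k(-21)) = -497861 - 201/(-16 + 26*(-21)) = -497861 - 201/(-16 - 546) = -497861 - 201/(-562) = -497861 - 201*(-1)/562 = -497861 - 1*(-201/562) = -497861 + 201/562 = -279797681/562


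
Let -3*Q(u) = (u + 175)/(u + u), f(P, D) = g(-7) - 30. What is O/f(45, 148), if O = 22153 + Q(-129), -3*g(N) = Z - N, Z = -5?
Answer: -4286617/5934 ≈ -722.38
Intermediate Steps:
g(N) = 5/3 + N/3 (g(N) = -(-5 - N)/3 = 5/3 + N/3)
f(P, D) = -92/3 (f(P, D) = (5/3 + (⅓)*(-7)) - 30 = (5/3 - 7/3) - 30 = -⅔ - 30 = -92/3)
Q(u) = -(175 + u)/(6*u) (Q(u) = -(u + 175)/(3*(u + u)) = -(175 + u)/(3*(2*u)) = -(175 + u)*1/(2*u)/3 = -(175 + u)/(6*u))
O = 8573234/387 (O = 22153 + (⅙)*(-175 - 1*(-129))/(-129) = 22153 + (⅙)*(-1/129)*(-175 + 129) = 22153 + (⅙)*(-1/129)*(-46) = 22153 + 23/387 = 8573234/387 ≈ 22153.)
O/f(45, 148) = 8573234/(387*(-92/3)) = (8573234/387)*(-3/92) = -4286617/5934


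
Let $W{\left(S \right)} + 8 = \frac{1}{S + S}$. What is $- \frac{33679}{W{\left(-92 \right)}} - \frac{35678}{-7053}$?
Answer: $\frac{4862171478}{1154341} \approx 4212.1$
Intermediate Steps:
$W{\left(S \right)} = -8 + \frac{1}{2 S}$ ($W{\left(S \right)} = -8 + \frac{1}{S + S} = -8 + \frac{1}{2 S}$)
$- \frac{33679}{W{\left(-92 \right)}} - \frac{35678}{-7053} = - \frac{33679}{-8 + \frac{1}{2 \left(-92\right)}} - \frac{35678}{-7053} = - \frac{33679}{-8 + \frac{1}{2} \left(- \frac{1}{92}\right)} - - \frac{35678}{7053} = - \frac{33679}{-8 - \frac{1}{184}} + \frac{35678}{7053} = - \frac{33679}{- \frac{1473}{184}} + \frac{35678}{7053} = \left(-33679\right) \left(- \frac{184}{1473}\right) + \frac{35678}{7053} = \frac{6196936}{1473} + \frac{35678}{7053} = \frac{4862171478}{1154341}$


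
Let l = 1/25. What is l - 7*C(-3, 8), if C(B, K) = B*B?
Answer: -1574/25 ≈ -62.960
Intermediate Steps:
l = 1/25 ≈ 0.040000
C(B, K) = B**2
l - 7*C(-3, 8) = 1/25 - 7*(-3)**2 = 1/25 - 7*9 = 1/25 - 63 = -1574/25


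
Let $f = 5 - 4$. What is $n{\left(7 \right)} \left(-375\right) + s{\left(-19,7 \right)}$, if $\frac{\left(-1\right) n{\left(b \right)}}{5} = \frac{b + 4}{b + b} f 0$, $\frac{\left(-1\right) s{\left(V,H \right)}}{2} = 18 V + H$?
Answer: $670$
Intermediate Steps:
$f = 1$ ($f = 5 - 4 = 1$)
$s{\left(V,H \right)} = - 36 V - 2 H$ ($s{\left(V,H \right)} = - 2 \left(18 V + H\right) = - 2 \left(H + 18 V\right) = - 36 V - 2 H$)
$n{\left(b \right)} = 0$ ($n{\left(b \right)} = - 5 \frac{b + 4}{b + b} 1 \cdot 0 = - 5 \frac{4 + b}{2 b} 1 \cdot 0 = - 5 \frac{4 + b}{2 b} 0 = \left(-5\right) 0 = 0$)
$n{\left(7 \right)} \left(-375\right) + s{\left(-19,7 \right)} = 0 \left(-375\right) - -670 = 0 + \left(684 - 14\right) = 0 + 670 = 670$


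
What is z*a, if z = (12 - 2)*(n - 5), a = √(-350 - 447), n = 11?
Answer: 60*I*√797 ≈ 1693.9*I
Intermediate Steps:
a = I*√797 (a = √(-797) = I*√797 ≈ 28.231*I)
z = 60 (z = (12 - 2)*(11 - 5) = 10*6 = 60)
z*a = 60*(I*√797) = 60*I*√797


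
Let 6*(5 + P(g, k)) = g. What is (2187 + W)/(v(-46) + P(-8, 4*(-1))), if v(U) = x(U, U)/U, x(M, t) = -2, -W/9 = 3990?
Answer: 2326887/434 ≈ 5361.5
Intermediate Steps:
P(g, k) = -5 + g/6
W = -35910 (W = -9*3990 = -35910)
v(U) = -2/U
(2187 + W)/(v(-46) + P(-8, 4*(-1))) = (2187 - 35910)/(-2/(-46) + (-5 + (⅙)*(-8))) = -33723/(-2*(-1/46) + (-5 - 4/3)) = -33723/(1/23 - 19/3) = -33723/(-434/69) = -33723*(-69/434) = 2326887/434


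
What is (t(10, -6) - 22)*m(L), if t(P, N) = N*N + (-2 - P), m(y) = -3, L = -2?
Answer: -6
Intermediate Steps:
t(P, N) = -2 + N² - P (t(P, N) = N² + (-2 - P) = -2 + N² - P)
(t(10, -6) - 22)*m(L) = ((-2 + (-6)² - 1*10) - 22)*(-3) = ((-2 + 36 - 10) - 22)*(-3) = (24 - 22)*(-3) = 2*(-3) = -6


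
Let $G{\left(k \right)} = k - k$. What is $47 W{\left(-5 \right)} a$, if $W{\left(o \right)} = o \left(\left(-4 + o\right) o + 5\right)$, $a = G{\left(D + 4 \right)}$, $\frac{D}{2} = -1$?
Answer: $0$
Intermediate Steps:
$D = -2$ ($D = 2 \left(-1\right) = -2$)
$G{\left(k \right)} = 0$
$a = 0$
$W{\left(o \right)} = o \left(5 + o \left(-4 + o\right)\right)$ ($W{\left(o \right)} = o \left(o \left(-4 + o\right) + 5\right) = o \left(5 + o \left(-4 + o\right)\right)$)
$47 W{\left(-5 \right)} a = 47 \left(- 5 \left(5 + \left(-5\right)^{2} - -20\right)\right) 0 = 47 \left(- 5 \left(5 + 25 + 20\right)\right) 0 = 47 \left(\left(-5\right) 50\right) 0 = 47 \left(-250\right) 0 = \left(-11750\right) 0 = 0$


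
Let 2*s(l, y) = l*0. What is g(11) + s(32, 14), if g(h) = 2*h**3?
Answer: 2662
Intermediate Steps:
s(l, y) = 0 (s(l, y) = (l*0)/2 = (1/2)*0 = 0)
g(11) + s(32, 14) = 2*11**3 + 0 = 2*1331 + 0 = 2662 + 0 = 2662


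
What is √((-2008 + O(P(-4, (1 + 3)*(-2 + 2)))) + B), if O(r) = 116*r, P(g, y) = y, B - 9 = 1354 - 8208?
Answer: I*√8853 ≈ 94.09*I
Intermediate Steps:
B = -6845 (B = 9 + (1354 - 8208) = 9 - 6854 = -6845)
√((-2008 + O(P(-4, (1 + 3)*(-2 + 2)))) + B) = √((-2008 + 116*((1 + 3)*(-2 + 2))) - 6845) = √((-2008 + 116*(4*0)) - 6845) = √((-2008 + 116*0) - 6845) = √((-2008 + 0) - 6845) = √(-2008 - 6845) = √(-8853) = I*√8853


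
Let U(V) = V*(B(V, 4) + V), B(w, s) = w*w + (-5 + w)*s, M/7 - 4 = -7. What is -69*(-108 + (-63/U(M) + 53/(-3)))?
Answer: 2739829/316 ≈ 8670.3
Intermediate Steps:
M = -21 (M = 28 + 7*(-7) = 28 - 49 = -21)
B(w, s) = w**2 + s*(-5 + w)
U(V) = V*(-20 + V**2 + 5*V) (U(V) = V*((V**2 - 5*4 + 4*V) + V) = V*((V**2 - 20 + 4*V) + V) = V*((-20 + V**2 + 4*V) + V) = V*(-20 + V**2 + 5*V))
-69*(-108 + (-63/U(M) + 53/(-3))) = -69*(-108 + (-63*(-1/(21*(-20 + (-21)**2 + 5*(-21)))) + 53/(-3))) = -69*(-108 + (-63*(-1/(21*(-20 + 441 - 105))) + 53*(-1/3))) = -69*(-108 + (-63/((-21*316)) - 53/3)) = -69*(-108 + (-63/(-6636) - 53/3)) = -69*(-108 + (-63*(-1/6636) - 53/3)) = -69*(-108 + (3/316 - 53/3)) = -69*(-108 - 16739/948) = -69*(-119123/948) = 2739829/316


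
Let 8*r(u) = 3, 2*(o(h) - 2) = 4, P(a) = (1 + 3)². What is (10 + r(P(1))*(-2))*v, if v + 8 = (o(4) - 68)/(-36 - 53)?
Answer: -5994/89 ≈ -67.348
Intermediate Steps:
P(a) = 16 (P(a) = 4² = 16)
o(h) = 4 (o(h) = 2 + (½)*4 = 2 + 2 = 4)
r(u) = 3/8 (r(u) = (⅛)*3 = 3/8)
v = -648/89 (v = -8 + (4 - 68)/(-36 - 53) = -8 - 64/(-89) = -8 - 64*(-1/89) = -8 + 64/89 = -648/89 ≈ -7.2809)
(10 + r(P(1))*(-2))*v = (10 + (3/8)*(-2))*(-648/89) = (10 - ¾)*(-648/89) = (37/4)*(-648/89) = -5994/89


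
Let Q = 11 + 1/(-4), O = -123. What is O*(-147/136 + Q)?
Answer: -161745/136 ≈ -1189.3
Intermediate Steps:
Q = 43/4 (Q = 11 - 1/4 = 43/4 ≈ 10.750)
O*(-147/136 + Q) = -123*(-147/136 + 43/4) = -123*1315/136 = -161745/136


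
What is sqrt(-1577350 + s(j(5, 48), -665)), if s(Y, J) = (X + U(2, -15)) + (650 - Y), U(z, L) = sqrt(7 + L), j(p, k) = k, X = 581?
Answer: sqrt(-1576167 + 2*I*sqrt(2)) ≈ 0.e-3 + 1255.5*I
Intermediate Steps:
s(Y, J) = 1231 - Y + 2*I*sqrt(2) (s(Y, J) = (581 + sqrt(7 - 15)) + (650 - Y) = (581 + sqrt(-8)) + (650 - Y) = (581 + 2*I*sqrt(2)) + (650 - Y) = 1231 - Y + 2*I*sqrt(2))
sqrt(-1577350 + s(j(5, 48), -665)) = sqrt(-1577350 + (1231 - 1*48 + 2*I*sqrt(2))) = sqrt(-1577350 + (1231 - 48 + 2*I*sqrt(2))) = sqrt(-1577350 + (1183 + 2*I*sqrt(2))) = sqrt(-1576167 + 2*I*sqrt(2))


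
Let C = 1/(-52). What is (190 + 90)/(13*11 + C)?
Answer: 2912/1487 ≈ 1.9583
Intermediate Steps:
C = -1/52 ≈ -0.019231
(190 + 90)/(13*11 + C) = (190 + 90)/(13*11 - 1/52) = 280/(143 - 1/52) = 280/(7435/52) = 280*(52/7435) = 2912/1487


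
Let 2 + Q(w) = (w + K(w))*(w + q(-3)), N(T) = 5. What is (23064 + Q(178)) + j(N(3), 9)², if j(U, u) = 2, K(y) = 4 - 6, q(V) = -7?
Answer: 53162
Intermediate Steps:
K(y) = -2
Q(w) = -2 + (-7 + w)*(-2 + w) (Q(w) = -2 + (w - 2)*(w - 7) = -2 + (-2 + w)*(-7 + w) = -2 + (-7 + w)*(-2 + w))
(23064 + Q(178)) + j(N(3), 9)² = (23064 + (12 + 178² - 9*178)) + 2² = (23064 + (12 + 31684 - 1602)) + 4 = (23064 + 30094) + 4 = 53158 + 4 = 53162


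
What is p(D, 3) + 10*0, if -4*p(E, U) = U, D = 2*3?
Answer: -¾ ≈ -0.75000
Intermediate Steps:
D = 6
p(E, U) = -U/4
p(D, 3) + 10*0 = -¼*3 + 10*0 = -¾ + 0 = -¾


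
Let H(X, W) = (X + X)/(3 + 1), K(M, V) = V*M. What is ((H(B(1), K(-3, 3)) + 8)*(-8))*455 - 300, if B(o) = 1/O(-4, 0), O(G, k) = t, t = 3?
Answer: -90080/3 ≈ -30027.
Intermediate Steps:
O(G, k) = 3
K(M, V) = M*V
B(o) = 1/3
H(X, W) = X/2 (H(X, W) = (2*X)/4 = (2*X)*(1/4) = X/2)
((H(B(1), K(-3, 3)) + 8)*(-8))*455 - 300 = (((1/2)*(1/3) + 8)*(-8))*455 - 300 = ((1/6 + 8)*(-8))*455 - 300 = ((49/6)*(-8))*455 - 300 = -196/3*455 - 300 = -89180/3 - 300 = -90080/3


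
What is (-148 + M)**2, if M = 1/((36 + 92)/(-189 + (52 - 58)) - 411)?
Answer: 141148632598801/6443754529 ≈ 21905.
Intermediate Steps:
M = -195/80273 (M = 1/(128/(-189 - 6) - 411) = 1/(128/(-195) - 411) = 1/(128*(-1/195) - 411) = 1/(-128/195 - 411) = 1/(-80273/195) = -195/80273 ≈ -0.0024292)
(-148 + M)**2 = (-148 - 195/80273)**2 = (-11880599/80273)**2 = 141148632598801/6443754529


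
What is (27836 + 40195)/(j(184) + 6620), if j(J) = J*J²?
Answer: 22677/2078708 ≈ 0.010909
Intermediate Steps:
j(J) = J³
(27836 + 40195)/(j(184) + 6620) = (27836 + 40195)/(184³ + 6620) = 68031/(6229504 + 6620) = 68031/6236124 = 68031*(1/6236124) = 22677/2078708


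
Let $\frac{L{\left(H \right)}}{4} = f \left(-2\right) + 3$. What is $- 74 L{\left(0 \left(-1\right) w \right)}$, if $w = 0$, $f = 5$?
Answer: $2072$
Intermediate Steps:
$L{\left(H \right)} = -28$ ($L{\left(H \right)} = 4 \left(5 \left(-2\right) + 3\right) = 4 \left(-10 + 3\right) = 4 \left(-7\right) = -28$)
$- 74 L{\left(0 \left(-1\right) w \right)} = \left(-74\right) \left(-28\right) = 2072$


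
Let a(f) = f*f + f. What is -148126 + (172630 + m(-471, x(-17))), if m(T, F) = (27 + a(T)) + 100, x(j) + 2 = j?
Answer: 246001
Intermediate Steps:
a(f) = f + f² (a(f) = f² + f = f + f²)
x(j) = -2 + j
m(T, F) = 127 + T*(1 + T) (m(T, F) = (27 + T*(1 + T)) + 100 = 127 + T*(1 + T))
-148126 + (172630 + m(-471, x(-17))) = -148126 + (172630 + (127 - 471*(1 - 471))) = -148126 + (172630 + (127 - 471*(-470))) = -148126 + (172630 + (127 + 221370)) = -148126 + (172630 + 221497) = -148126 + 394127 = 246001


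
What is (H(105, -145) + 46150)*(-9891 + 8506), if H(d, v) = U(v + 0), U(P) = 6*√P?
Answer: -63917750 - 8310*I*√145 ≈ -6.3918e+7 - 1.0007e+5*I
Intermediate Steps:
H(d, v) = 6*√v (H(d, v) = 6*√(v + 0) = 6*√v)
(H(105, -145) + 46150)*(-9891 + 8506) = (6*√(-145) + 46150)*(-9891 + 8506) = (6*(I*√145) + 46150)*(-1385) = (6*I*√145 + 46150)*(-1385) = (46150 + 6*I*√145)*(-1385) = -63917750 - 8310*I*√145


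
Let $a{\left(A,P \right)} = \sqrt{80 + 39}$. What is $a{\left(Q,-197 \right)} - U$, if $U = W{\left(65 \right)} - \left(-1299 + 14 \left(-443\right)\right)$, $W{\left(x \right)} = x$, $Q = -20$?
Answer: $-7566 + \sqrt{119} \approx -7555.1$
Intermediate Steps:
$a{\left(A,P \right)} = \sqrt{119}$
$U = 7566$ ($U = 65 - \left(-1299 + 14 \left(-443\right)\right) = 65 + \left(1299 - -6202\right) = 65 + \left(1299 + 6202\right) = 65 + 7501 = 7566$)
$a{\left(Q,-197 \right)} - U = \sqrt{119} - 7566 = -7566 + \sqrt{119}$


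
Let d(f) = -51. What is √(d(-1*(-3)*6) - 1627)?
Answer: I*√1678 ≈ 40.963*I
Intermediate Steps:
√(d(-1*(-3)*6) - 1627) = √(-51 - 1627) = √(-1678) = I*√1678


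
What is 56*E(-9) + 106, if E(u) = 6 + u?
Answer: -62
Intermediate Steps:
56*E(-9) + 106 = 56*(6 - 9) + 106 = 56*(-3) + 106 = -168 + 106 = -62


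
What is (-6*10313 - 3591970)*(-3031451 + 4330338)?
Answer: -4745935667176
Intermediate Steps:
(-6*10313 - 3591970)*(-3031451 + 4330338) = (-61878 - 3591970)*1298887 = -3653848*1298887 = -4745935667176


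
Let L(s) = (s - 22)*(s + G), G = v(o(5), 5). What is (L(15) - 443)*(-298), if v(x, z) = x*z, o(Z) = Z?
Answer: 215454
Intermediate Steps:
G = 25 (G = 5*5 = 25)
L(s) = (-22 + s)*(25 + s) (L(s) = (s - 22)*(s + 25) = (-22 + s)*(25 + s))
(L(15) - 443)*(-298) = ((-550 + 15² + 3*15) - 443)*(-298) = ((-550 + 225 + 45) - 443)*(-298) = (-280 - 443)*(-298) = -723*(-298) = 215454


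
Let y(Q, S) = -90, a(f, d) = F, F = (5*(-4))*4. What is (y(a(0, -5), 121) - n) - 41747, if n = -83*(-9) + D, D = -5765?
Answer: -36819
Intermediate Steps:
F = -80 (F = -20*4 = -80)
a(f, d) = -80
n = -5018 (n = -83*(-9) - 5765 = 747 - 5765 = -5018)
(y(a(0, -5), 121) - n) - 41747 = (-90 - 1*(-5018)) - 41747 = (-90 + 5018) - 41747 = 4928 - 41747 = -36819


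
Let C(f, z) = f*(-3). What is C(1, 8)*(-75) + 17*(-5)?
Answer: 140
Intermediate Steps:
C(f, z) = -3*f
C(1, 8)*(-75) + 17*(-5) = -3*1*(-75) + 17*(-5) = -3*(-75) - 85 = 225 - 85 = 140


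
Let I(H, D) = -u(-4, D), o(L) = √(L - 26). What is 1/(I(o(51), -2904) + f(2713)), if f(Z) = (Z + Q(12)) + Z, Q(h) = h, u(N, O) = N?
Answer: 1/5442 ≈ 0.00018376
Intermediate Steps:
o(L) = √(-26 + L)
I(H, D) = 4 (I(H, D) = -1*(-4) = 4)
f(Z) = 12 + 2*Z (f(Z) = (Z + 12) + Z = (12 + Z) + Z = 12 + 2*Z)
1/(I(o(51), -2904) + f(2713)) = 1/(4 + (12 + 2*2713)) = 1/(4 + (12 + 5426)) = 1/(4 + 5438) = 1/5442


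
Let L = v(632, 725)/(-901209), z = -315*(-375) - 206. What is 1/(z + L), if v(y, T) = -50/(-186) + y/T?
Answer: 60764016825/7165232099910274 ≈ 8.4804e-6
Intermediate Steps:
v(y, T) = 25/93 + y/T (v(y, T) = -50*(-1/186) + y/T = 25/93 + y/T)
z = 117919 (z = 118125 - 206 = 117919)
L = -76901/60764016825 (L = (25/93 + 632/725)/(-901209) = (25/93 + 632*(1/725))*(-1/901209) = (25/93 + 632/725)*(-1/901209) = (76901/67425)*(-1/901209) = -76901/60764016825 ≈ -1.2656e-6)
1/(z + L) = 1/(117919 - 76901/60764016825) = 1/(7165232099910274/60764016825) = 60764016825/7165232099910274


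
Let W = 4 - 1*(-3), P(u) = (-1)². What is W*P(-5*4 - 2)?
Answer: 7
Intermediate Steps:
P(u) = 1
W = 7 (W = 4 + 3 = 7)
W*P(-5*4 - 2) = 7*1 = 7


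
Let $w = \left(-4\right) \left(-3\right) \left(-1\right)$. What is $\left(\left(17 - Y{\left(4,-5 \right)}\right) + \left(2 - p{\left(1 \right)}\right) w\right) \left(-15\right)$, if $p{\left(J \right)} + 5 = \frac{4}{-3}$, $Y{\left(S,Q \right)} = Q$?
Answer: $1170$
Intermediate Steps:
$w = -12$ ($w = 12 \left(-1\right) = -12$)
$p{\left(J \right)} = - \frac{19}{3}$ ($p{\left(J \right)} = -5 + \frac{4}{-3} = -5 + 4 \left(- \frac{1}{3}\right) = -5 - \frac{4}{3} = - \frac{19}{3}$)
$\left(\left(17 - Y{\left(4,-5 \right)}\right) + \left(2 - p{\left(1 \right)}\right) w\right) \left(-15\right) = \left(\left(17 - -5\right) + \left(2 - - \frac{19}{3}\right) \left(-12\right)\right) \left(-15\right) = \left(\left(17 + 5\right) + \left(2 + \frac{19}{3}\right) \left(-12\right)\right) \left(-15\right) = \left(22 + \frac{25}{3} \left(-12\right)\right) \left(-15\right) = \left(22 - 100\right) \left(-15\right) = \left(-78\right) \left(-15\right) = 1170$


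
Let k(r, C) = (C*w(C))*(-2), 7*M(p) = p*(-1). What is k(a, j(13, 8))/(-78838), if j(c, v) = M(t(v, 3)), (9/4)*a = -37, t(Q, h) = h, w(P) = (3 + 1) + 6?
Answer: -30/275933 ≈ -0.00010872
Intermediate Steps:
w(P) = 10 (w(P) = 4 + 6 = 10)
M(p) = -p/7 (M(p) = (p*(-1))/7 = (-p)/7 = -p/7)
a = -148/9 (a = (4/9)*(-37) = -148/9 ≈ -16.444)
j(c, v) = -3/7 (j(c, v) = -1/7*3 = -3/7)
k(r, C) = -20*C (k(r, C) = (C*10)*(-2) = (10*C)*(-2) = -20*C)
k(a, j(13, 8))/(-78838) = -20*(-3/7)/(-78838) = (60/7)*(-1/78838) = -30/275933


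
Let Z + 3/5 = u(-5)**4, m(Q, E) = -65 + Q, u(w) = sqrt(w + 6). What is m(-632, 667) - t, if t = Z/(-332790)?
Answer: -579886574/831975 ≈ -697.00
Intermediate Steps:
u(w) = sqrt(6 + w)
Z = 2/5 (Z = -3/5 + (sqrt(6 - 5))**4 = -3/5 + (sqrt(1))**4 = -3/5 + 1**4 = -3/5 + 1 = 2/5 ≈ 0.40000)
t = -1/831975 (t = (2/5)/(-332790) = (2/5)*(-1/332790) = -1/831975 ≈ -1.2020e-6)
m(-632, 667) - t = (-65 - 632) - 1*(-1/831975) = -697 + 1/831975 = -579886574/831975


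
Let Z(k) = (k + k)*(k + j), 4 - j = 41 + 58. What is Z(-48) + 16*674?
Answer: 24512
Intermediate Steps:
j = -95 (j = 4 - (41 + 58) = 4 - 1*99 = 4 - 99 = -95)
Z(k) = 2*k*(-95 + k) (Z(k) = (k + k)*(k - 95) = (2*k)*(-95 + k) = 2*k*(-95 + k))
Z(-48) + 16*674 = 2*(-48)*(-95 - 48) + 16*674 = 2*(-48)*(-143) + 10784 = 13728 + 10784 = 24512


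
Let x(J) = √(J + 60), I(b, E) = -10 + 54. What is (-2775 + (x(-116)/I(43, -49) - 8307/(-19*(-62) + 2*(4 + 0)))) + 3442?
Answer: 782755/1186 + I*√14/22 ≈ 660.0 + 0.17008*I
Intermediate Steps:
I(b, E) = 44
x(J) = √(60 + J)
(-2775 + (x(-116)/I(43, -49) - 8307/(-19*(-62) + 2*(4 + 0)))) + 3442 = (-2775 + (√(60 - 116)/44 - 8307/(-19*(-62) + 2*(4 + 0)))) + 3442 = (-2775 + (√(-56)*(1/44) - 8307/(1178 + 2*4))) + 3442 = (-2775 + ((2*I*√14)*(1/44) - 8307/(1178 + 8))) + 3442 = (-2775 + (I*√14/22 - 8307/1186)) + 3442 = (-2775 + (-8307/1186 + I*√14/22)) + 3442 = (-3299457/1186 + I*√14/22) + 3442 = 782755/1186 + I*√14/22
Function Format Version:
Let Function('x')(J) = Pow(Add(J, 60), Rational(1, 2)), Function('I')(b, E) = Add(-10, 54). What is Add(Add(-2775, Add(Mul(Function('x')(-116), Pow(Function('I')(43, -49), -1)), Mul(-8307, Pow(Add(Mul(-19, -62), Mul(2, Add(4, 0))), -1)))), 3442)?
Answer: Add(Rational(782755, 1186), Mul(Rational(1, 22), I, Pow(14, Rational(1, 2)))) ≈ Add(660.00, Mul(0.17008, I))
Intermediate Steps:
Function('I')(b, E) = 44
Function('x')(J) = Pow(Add(60, J), Rational(1, 2))
Add(Add(-2775, Add(Mul(Function('x')(-116), Pow(Function('I')(43, -49), -1)), Mul(-8307, Pow(Add(Mul(-19, -62), Mul(2, Add(4, 0))), -1)))), 3442) = Add(Add(-2775, Add(Mul(Pow(Add(60, -116), Rational(1, 2)), Pow(44, -1)), Mul(-8307, Pow(Add(Mul(-19, -62), Mul(2, Add(4, 0))), -1)))), 3442) = Add(Add(-2775, Add(Mul(Pow(-56, Rational(1, 2)), Rational(1, 44)), Mul(-8307, Pow(Add(1178, Mul(2, 4)), -1)))), 3442) = Add(Add(-2775, Add(Mul(Mul(2, I, Pow(14, Rational(1, 2))), Rational(1, 44)), Mul(-8307, Pow(Add(1178, 8), -1)))), 3442) = Add(Add(-2775, Add(Mul(Rational(1, 22), I, Pow(14, Rational(1, 2))), Mul(-8307, Pow(1186, -1)))), 3442) = Add(Add(-2775, Add(Mul(Rational(1, 22), I, Pow(14, Rational(1, 2))), Mul(-8307, Rational(1, 1186)))), 3442) = Add(Add(-2775, Add(Mul(Rational(1, 22), I, Pow(14, Rational(1, 2))), Rational(-8307, 1186))), 3442) = Add(Add(-2775, Add(Rational(-8307, 1186), Mul(Rational(1, 22), I, Pow(14, Rational(1, 2))))), 3442) = Add(Add(Rational(-3299457, 1186), Mul(Rational(1, 22), I, Pow(14, Rational(1, 2)))), 3442) = Add(Rational(782755, 1186), Mul(Rational(1, 22), I, Pow(14, Rational(1, 2))))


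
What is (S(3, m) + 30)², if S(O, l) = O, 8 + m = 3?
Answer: 1089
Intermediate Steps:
m = -5 (m = -8 + 3 = -5)
(S(3, m) + 30)² = (3 + 30)² = 33² = 1089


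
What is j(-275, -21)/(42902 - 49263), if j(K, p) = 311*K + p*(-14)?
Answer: 85231/6361 ≈ 13.399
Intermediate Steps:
j(K, p) = -14*p + 311*K (j(K, p) = 311*K - 14*p = -14*p + 311*K)
j(-275, -21)/(42902 - 49263) = (-14*(-21) + 311*(-275))/(42902 - 49263) = (294 - 85525)/(-6361) = -85231*(-1/6361) = 85231/6361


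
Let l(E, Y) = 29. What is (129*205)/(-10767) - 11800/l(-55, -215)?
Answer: -42605835/104081 ≈ -409.35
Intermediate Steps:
(129*205)/(-10767) - 11800/l(-55, -215) = (129*205)/(-10767) - 11800/29 = 26445*(-1/10767) - 11800*1/29 = -8815/3589 - 11800/29 = -42605835/104081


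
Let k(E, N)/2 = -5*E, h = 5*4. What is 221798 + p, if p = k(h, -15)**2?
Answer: 261798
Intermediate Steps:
h = 20
k(E, N) = -10*E (k(E, N) = 2*(-5*E) = -10*E)
p = 40000 (p = (-10*20)**2 = (-200)**2 = 40000)
221798 + p = 221798 + 40000 = 261798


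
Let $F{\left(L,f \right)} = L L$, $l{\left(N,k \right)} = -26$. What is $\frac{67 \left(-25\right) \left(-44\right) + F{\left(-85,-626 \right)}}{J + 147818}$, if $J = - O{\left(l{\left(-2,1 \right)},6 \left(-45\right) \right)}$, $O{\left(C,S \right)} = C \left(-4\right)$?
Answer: $\frac{26975}{49238} \approx 0.54785$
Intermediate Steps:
$F{\left(L,f \right)} = L^{2}$
$O{\left(C,S \right)} = - 4 C$
$J = -104$ ($J = - \left(-4\right) \left(-26\right) = \left(-1\right) 104 = -104$)
$\frac{67 \left(-25\right) \left(-44\right) + F{\left(-85,-626 \right)}}{J + 147818} = \frac{67 \left(-25\right) \left(-44\right) + \left(-85\right)^{2}}{-104 + 147818} = \frac{\left(-1675\right) \left(-44\right) + 7225}{147714} = \left(73700 + 7225\right) \frac{1}{147714} = 80925 \cdot \frac{1}{147714} = \frac{26975}{49238}$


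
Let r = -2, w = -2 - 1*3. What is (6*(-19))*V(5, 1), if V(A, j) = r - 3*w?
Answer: -1482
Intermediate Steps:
w = -5 (w = -2 - 3 = -5)
V(A, j) = 13 (V(A, j) = -2 - 3*(-5) = -2 + 15 = 13)
(6*(-19))*V(5, 1) = (6*(-19))*13 = -114*13 = -1482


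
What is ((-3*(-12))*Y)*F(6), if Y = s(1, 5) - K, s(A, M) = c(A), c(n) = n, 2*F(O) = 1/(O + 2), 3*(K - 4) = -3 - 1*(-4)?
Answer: -15/2 ≈ -7.5000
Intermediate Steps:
K = 13/3 (K = 4 + (-3 - 1*(-4))/3 = 4 + (-3 + 4)/3 = 4 + (⅓)*1 = 4 + ⅓ = 13/3 ≈ 4.3333)
F(O) = 1/(2*(2 + O)) (F(O) = 1/(2*(O + 2)) = 1/(2*(2 + O)))
s(A, M) = A
Y = -10/3 (Y = 1 - 1*13/3 = 1 - 13/3 = -10/3 ≈ -3.3333)
((-3*(-12))*Y)*F(6) = (-3*(-12)*(-10/3))*(1/(2*(2 + 6))) = (36*(-10/3))*((½)/8) = -60/8 = -120*1/16 = -15/2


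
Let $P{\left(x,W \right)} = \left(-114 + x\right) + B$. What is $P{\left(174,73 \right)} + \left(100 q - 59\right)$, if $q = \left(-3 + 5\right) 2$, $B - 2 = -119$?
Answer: $284$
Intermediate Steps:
$B = -117$ ($B = 2 - 119 = -117$)
$q = 4$ ($q = 2 \cdot 2 = 4$)
$P{\left(x,W \right)} = -231 + x$ ($P{\left(x,W \right)} = \left(-114 + x\right) - 117 = -231 + x$)
$P{\left(174,73 \right)} + \left(100 q - 59\right) = \left(-231 + 174\right) + \left(100 \cdot 4 - 59\right) = -57 + \left(400 - 59\right) = -57 + 341 = 284$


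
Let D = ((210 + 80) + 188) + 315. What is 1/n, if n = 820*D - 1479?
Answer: 1/648781 ≈ 1.5414e-6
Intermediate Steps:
D = 793 (D = (290 + 188) + 315 = 478 + 315 = 793)
n = 648781 (n = 820*793 - 1479 = 650260 - 1479 = 648781)
1/n = 1/648781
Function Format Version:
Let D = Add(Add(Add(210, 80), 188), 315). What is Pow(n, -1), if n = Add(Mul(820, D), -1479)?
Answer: Rational(1, 648781) ≈ 1.5414e-6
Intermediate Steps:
D = 793 (D = Add(Add(290, 188), 315) = Add(478, 315) = 793)
n = 648781 (n = Add(Mul(820, 793), -1479) = Add(650260, -1479) = 648781)
Pow(n, -1) = Pow(648781, -1) = Rational(1, 648781)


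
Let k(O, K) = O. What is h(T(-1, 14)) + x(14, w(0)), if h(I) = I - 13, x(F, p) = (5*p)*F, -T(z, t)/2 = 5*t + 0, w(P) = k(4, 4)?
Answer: 127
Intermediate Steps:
w(P) = 4
T(z, t) = -10*t (T(z, t) = -2*(5*t + 0) = -10*t)
x(F, p) = 5*F*p
h(I) = -13 + I
h(T(-1, 14)) + x(14, w(0)) = (-13 - 10*14) + 5*14*4 = (-13 - 140) + 280 = -153 + 280 = 127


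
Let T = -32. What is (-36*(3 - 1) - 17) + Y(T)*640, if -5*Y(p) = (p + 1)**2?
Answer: -123097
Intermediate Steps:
Y(p) = -(1 + p)**2/5 (Y(p) = -(p + 1)**2/5 = -(1 + p)**2/5)
(-36*(3 - 1) - 17) + Y(T)*640 = (-36*(3 - 1) - 17) - (1 - 32)**2/5*640 = (-36*2 - 17) - 1/5*(-31)**2*640 = (-18*4 - 17) - 1/5*961*640 = (-72 - 17) - 961/5*640 = -89 - 123008 = -123097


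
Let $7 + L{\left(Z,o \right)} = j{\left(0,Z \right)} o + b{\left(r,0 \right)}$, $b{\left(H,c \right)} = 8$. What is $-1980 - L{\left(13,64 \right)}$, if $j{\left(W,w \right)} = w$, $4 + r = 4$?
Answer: $-2813$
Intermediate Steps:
$r = 0$ ($r = -4 + 4 = 0$)
$L{\left(Z,o \right)} = 1 + Z o$ ($L{\left(Z,o \right)} = -7 + \left(Z o + 8\right) = -7 + \left(8 + Z o\right) = 1 + Z o$)
$-1980 - L{\left(13,64 \right)} = -1980 - \left(1 + 13 \cdot 64\right) = -1980 - \left(1 + 832\right) = -1980 - 833 = -2813$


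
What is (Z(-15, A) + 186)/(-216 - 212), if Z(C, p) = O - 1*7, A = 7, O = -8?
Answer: -171/428 ≈ -0.39953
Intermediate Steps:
Z(C, p) = -15 (Z(C, p) = -8 - 1*7 = -8 - 7 = -15)
(Z(-15, A) + 186)/(-216 - 212) = (-15 + 186)/(-216 - 212) = 171/(-428) = 171*(-1/428) = -171/428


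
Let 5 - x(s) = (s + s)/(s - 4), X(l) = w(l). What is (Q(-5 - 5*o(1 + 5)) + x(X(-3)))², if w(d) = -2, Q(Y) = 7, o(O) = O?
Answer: 1156/9 ≈ 128.44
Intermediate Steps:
X(l) = -2
x(s) = 5 - 2*s/(-4 + s) (x(s) = 5 - (s + s)/(s - 4) = 5 - 2*s/(-4 + s))
(Q(-5 - 5*o(1 + 5)) + x(X(-3)))² = (7 + (-20 + 3*(-2))/(-4 - 2))² = (7 + (-20 - 6)/(-6))² = (7 - ⅙*(-26))² = (7 + 13/3)² = (34/3)² = 1156/9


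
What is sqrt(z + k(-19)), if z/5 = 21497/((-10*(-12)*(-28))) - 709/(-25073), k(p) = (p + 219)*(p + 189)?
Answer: sqrt(12300053557104006)/601752 ≈ 184.30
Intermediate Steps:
k(p) = (189 + p)*(219 + p) (k(p) = (219 + p)*(189 + p) = (189 + p)*(219 + p))
z = -76658863/2407008 (z = 5*(21497/((-10*(-12)*(-28))) - 709/(-25073)) = 5*(21497/((120*(-28))) - 709*(-1/25073)) = 5*(21497/(-3360) + 709/25073) = 5*(21497*(-1/3360) + 709/25073) = 5*(-3071/480 + 709/25073) = 5*(-76658863/12035040) = -76658863/2407008 ≈ -31.848)
sqrt(z + k(-19)) = sqrt(-76658863/2407008 + (41391 + (-19)**2 + 408*(-19))) = sqrt(-76658863/2407008 + (41391 + 361 - 7752)) = sqrt(-76658863/2407008 + 34000) = sqrt(81761613137/2407008) = sqrt(12300053557104006)/601752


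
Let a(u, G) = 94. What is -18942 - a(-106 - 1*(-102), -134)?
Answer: -19036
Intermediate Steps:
-18942 - a(-106 - 1*(-102), -134) = -18942 - 1*94 = -18942 - 94 = -19036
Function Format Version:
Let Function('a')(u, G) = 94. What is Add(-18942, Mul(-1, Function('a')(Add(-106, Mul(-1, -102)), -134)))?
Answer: -19036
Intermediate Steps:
Add(-18942, Mul(-1, Function('a')(Add(-106, Mul(-1, -102)), -134))) = Add(-18942, Mul(-1, 94)) = Add(-18942, -94) = -19036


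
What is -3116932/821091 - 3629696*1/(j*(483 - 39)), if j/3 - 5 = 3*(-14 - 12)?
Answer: 223102726532/6653300373 ≈ 33.533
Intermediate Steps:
j = -219 (j = 15 + 3*(3*(-14 - 12)) = 15 + 3*(3*(-26)) = 15 + 3*(-78) = 15 - 234 = -219)
-3116932/821091 - 3629696*1/(j*(483 - 39)) = -3116932/821091 - 3629696*(-1/(219*(483 - 39))) = -3116932*1/821091 - 3629696/((-219*444)) = -3116932/821091 - 3629696/(-97236) = -3116932/821091 - 3629696*(-1/97236) = -3116932/821091 + 907424/24309 = 223102726532/6653300373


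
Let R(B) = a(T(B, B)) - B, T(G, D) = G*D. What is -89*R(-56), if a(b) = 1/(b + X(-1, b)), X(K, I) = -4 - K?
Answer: -15614961/3133 ≈ -4984.0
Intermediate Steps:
T(G, D) = D*G
a(b) = 1/(-3 + b) (a(b) = 1/(b + (-4 - 1*(-1))) = 1/(b + (-4 + 1)) = 1/(b - 3) = 1/(-3 + b))
R(B) = 1/(-3 + B²) - B (R(B) = 1/(-3 + B*B) - B = 1/(-3 + B²) - B)
-89*R(-56) = -89*(1/(-3 + (-56)²) - 1*(-56)) = -89*(1/(-3 + 3136) + 56) = -89*(1/3133 + 56) = -89*175449/3133 = -15614961/3133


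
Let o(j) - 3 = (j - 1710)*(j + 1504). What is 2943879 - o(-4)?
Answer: 5514876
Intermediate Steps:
o(j) = 3 + (-1710 + j)*(1504 + j) (o(j) = 3 + (j - 1710)*(j + 1504) = 3 + (-1710 + j)*(1504 + j))
2943879 - o(-4) = 2943879 - (-2571837 + (-4)**2 - 206*(-4)) = 2943879 - (-2571837 + 16 + 824) = 2943879 - 1*(-2570997) = 2943879 + 2570997 = 5514876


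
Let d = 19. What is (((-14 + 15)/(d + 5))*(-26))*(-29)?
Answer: 377/12 ≈ 31.417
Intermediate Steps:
(((-14 + 15)/(d + 5))*(-26))*(-29) = (((-14 + 15)/(19 + 5))*(-26))*(-29) = ((1/24)*(-26))*(-29) = -13/12*(-29) = 377/12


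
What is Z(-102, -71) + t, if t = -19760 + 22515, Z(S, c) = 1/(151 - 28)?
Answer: 338866/123 ≈ 2755.0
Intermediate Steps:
Z(S, c) = 1/123
t = 2755
Z(-102, -71) + t = 1/123 + 2755 = 338866/123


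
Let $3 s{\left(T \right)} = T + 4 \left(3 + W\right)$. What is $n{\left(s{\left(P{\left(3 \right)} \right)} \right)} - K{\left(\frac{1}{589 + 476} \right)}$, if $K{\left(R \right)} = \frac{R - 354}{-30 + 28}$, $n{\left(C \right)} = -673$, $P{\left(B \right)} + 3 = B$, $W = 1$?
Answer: $- \frac{1810499}{2130} \approx -850.0$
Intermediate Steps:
$P{\left(B \right)} = -3 + B$
$s{\left(T \right)} = \frac{16}{3} + \frac{T}{3}$ ($s{\left(T \right)} = \frac{T + 4 \left(3 + 1\right)}{3} = \frac{T + 4 \cdot 4}{3} = \frac{T + 16}{3} = \frac{16 + T}{3} = \frac{16}{3} + \frac{T}{3}$)
$K{\left(R \right)} = 177 - \frac{R}{2}$ ($K{\left(R \right)} = \frac{-354 + R}{-2} = \left(-354 + R\right) \left(- \frac{1}{2}\right) = 177 - \frac{R}{2}$)
$n{\left(s{\left(P{\left(3 \right)} \right)} \right)} - K{\left(\frac{1}{589 + 476} \right)} = -673 - \left(177 - \frac{1}{2 \left(589 + 476\right)}\right) = -673 - \left(177 - \frac{1}{2 \cdot 1065}\right) = -673 - \left(177 - \frac{1}{2130}\right) = -673 - \frac{377009}{2130} = - \frac{1810499}{2130}$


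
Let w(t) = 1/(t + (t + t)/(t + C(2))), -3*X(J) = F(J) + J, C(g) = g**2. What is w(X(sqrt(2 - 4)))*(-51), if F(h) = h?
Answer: 153*(-I + 3*sqrt(2))/(2*(sqrt(2) + 9*I)) ≈ -2.7651 - 36.497*I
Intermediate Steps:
X(J) = -2*J/3 (X(J) = -(J + J)/3 = -2*J/3)
w(t) = 1/(t + 2*t/(4 + t)) (w(t) = 1/(t + (t + t)/(t + 2**2)) = 1/(t + (2*t)/(t + 4)) = 1/(t + (2*t)/(4 + t)) = 1/(t + 2*t/(4 + t)))
w(X(sqrt(2 - 4)))*(-51) = ((4 - 2*sqrt(2 - 4)/3)/(((-2*sqrt(2 - 4)/3))*(6 - 2*sqrt(2 - 4)/3)))*(-51) = ((4 - 2*I*sqrt(2)/3)/(((-2*I*sqrt(2)/3))*(6 - 2*I*sqrt(2)/3)))*(-51) = ((3*I*sqrt(2)/4)*(4 - 2*I*sqrt(2)/3)/(6 - 2*I*sqrt(2)/3))*(-51) = (3*I*sqrt(2)*(4 - 2*I*sqrt(2)/3)/(4*(6 - 2*I*sqrt(2)/3)))*(-51) = -153*I*sqrt(2)*(4 - 2*I*sqrt(2)/3)/(4*(6 - 2*I*sqrt(2)/3))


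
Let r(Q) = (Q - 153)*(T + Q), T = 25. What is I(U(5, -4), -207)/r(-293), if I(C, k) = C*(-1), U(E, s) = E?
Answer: -5/119528 ≈ -4.1831e-5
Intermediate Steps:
I(C, k) = -C
r(Q) = (-153 + Q)*(25 + Q) (r(Q) = (Q - 153)*(25 + Q) = (-153 + Q)*(25 + Q))
I(U(5, -4), -207)/r(-293) = (-1*5)/(-3825 + (-293)² - 128*(-293)) = -5/(-3825 + 85849 + 37504) = -5/119528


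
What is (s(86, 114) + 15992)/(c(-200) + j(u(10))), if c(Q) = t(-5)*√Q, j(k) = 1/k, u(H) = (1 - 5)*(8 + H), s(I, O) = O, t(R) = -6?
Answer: 1159632*I/(-I + 4320*√2) ≈ -0.031069 + 189.81*I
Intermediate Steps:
u(H) = -32 - 4*H (u(H) = -4*(8 + H) = -32 - 4*H)
c(Q) = -6*√Q
(s(86, 114) + 15992)/(c(-200) + j(u(10))) = (114 + 15992)/(-60*I*√2 + 1/(-32 - 4*10)) = 16106/(-60*I*√2 + 1/(-32 - 40)) = 16106/(-60*I*√2 + 1/(-72)) = 16106/(-60*I*√2 - 1/72) = 16106/(-1/72 - 60*I*√2)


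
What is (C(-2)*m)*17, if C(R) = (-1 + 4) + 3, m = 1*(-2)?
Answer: -204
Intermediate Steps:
m = -2
C(R) = 6 (C(R) = 3 + 3 = 6)
(C(-2)*m)*17 = (6*(-2))*17 = -12*17 = -204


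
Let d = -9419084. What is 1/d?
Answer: -1/9419084 ≈ -1.0617e-7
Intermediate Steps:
1/d = 1/(-9419084) = -1/9419084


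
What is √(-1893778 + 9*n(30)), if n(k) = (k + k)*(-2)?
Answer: I*√1894858 ≈ 1376.5*I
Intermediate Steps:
n(k) = -4*k (n(k) = (2*k)*(-2) = -4*k)
√(-1893778 + 9*n(30)) = √(-1893778 + 9*(-4*30)) = √(-1893778 + 9*(-120)) = √(-1893778 - 1080) = √(-1894858) = I*√1894858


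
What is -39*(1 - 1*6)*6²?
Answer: 7020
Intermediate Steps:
-39*(1 - 1*6)*6² = -39*(1 - 6)*36 = -39*(-5)*36 = 195*36 = 7020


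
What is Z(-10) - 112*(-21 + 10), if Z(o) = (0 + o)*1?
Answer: 1222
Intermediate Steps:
Z(o) = o (Z(o) = o*1 = o)
Z(-10) - 112*(-21 + 10) = -10 - 112*(-21 + 10) = -10 - 112*(-11) = -10 + 1232 = 1222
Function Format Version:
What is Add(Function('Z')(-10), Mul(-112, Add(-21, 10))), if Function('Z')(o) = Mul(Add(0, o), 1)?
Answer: 1222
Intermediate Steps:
Function('Z')(o) = o (Function('Z')(o) = Mul(o, 1) = o)
Add(Function('Z')(-10), Mul(-112, Add(-21, 10))) = Add(-10, Mul(-112, Add(-21, 10))) = Add(-10, Mul(-112, -11)) = Add(-10, 1232) = 1222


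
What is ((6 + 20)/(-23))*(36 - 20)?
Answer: -416/23 ≈ -18.087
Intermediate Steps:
((6 + 20)/(-23))*(36 - 20) = (26*(-1/23))*16 = -26/23*16 = -416/23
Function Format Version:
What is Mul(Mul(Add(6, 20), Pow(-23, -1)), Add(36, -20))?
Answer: Rational(-416, 23) ≈ -18.087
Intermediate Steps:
Mul(Mul(Add(6, 20), Pow(-23, -1)), Add(36, -20)) = Mul(Mul(26, Rational(-1, 23)), 16) = Mul(Rational(-26, 23), 16) = Rational(-416, 23)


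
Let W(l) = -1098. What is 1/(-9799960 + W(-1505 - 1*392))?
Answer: -1/9801058 ≈ -1.0203e-7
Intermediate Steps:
1/(-9799960 + W(-1505 - 1*392)) = 1/(-9799960 - 1098) = 1/(-9801058) = -1/9801058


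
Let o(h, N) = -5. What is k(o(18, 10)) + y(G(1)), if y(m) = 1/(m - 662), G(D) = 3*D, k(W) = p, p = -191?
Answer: -125870/659 ≈ -191.00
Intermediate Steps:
k(W) = -191
y(m) = 1/(-662 + m)
k(o(18, 10)) + y(G(1)) = -191 + 1/(-662 + 3*1) = -191 + 1/(-662 + 3) = -191 + 1/(-659) = -191 - 1/659 = -125870/659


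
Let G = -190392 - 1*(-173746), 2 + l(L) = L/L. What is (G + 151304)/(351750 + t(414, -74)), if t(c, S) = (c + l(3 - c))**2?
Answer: 134658/522319 ≈ 0.25781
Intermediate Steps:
l(L) = -1 (l(L) = -2 + L/L = -2 + 1 = -1)
t(c, S) = (-1 + c)**2 (t(c, S) = (c - 1)**2 = (-1 + c)**2)
G = -16646 (G = -190392 + 173746 = -16646)
(G + 151304)/(351750 + t(414, -74)) = (-16646 + 151304)/(351750 + (-1 + 414)**2) = 134658/(351750 + 413**2) = 134658/(351750 + 170569) = 134658/522319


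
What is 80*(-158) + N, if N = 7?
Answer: -12633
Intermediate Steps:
80*(-158) + N = 80*(-158) + 7 = -12640 + 7 = -12633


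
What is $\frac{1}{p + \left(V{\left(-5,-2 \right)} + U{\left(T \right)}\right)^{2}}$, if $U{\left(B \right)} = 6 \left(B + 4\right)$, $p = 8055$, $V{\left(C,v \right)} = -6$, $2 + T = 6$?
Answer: $\frac{1}{9819} \approx 0.00010184$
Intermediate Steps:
$T = 4$ ($T = -2 + 6 = 4$)
$U{\left(B \right)} = 24 + 6 B$ ($U{\left(B \right)} = 6 \left(4 + B\right) = 24 + 6 B$)
$\frac{1}{p + \left(V{\left(-5,-2 \right)} + U{\left(T \right)}\right)^{2}} = \frac{1}{8055 + \left(-6 + \left(24 + 6 \cdot 4\right)\right)^{2}} = \frac{1}{8055 + \left(-6 + \left(24 + 24\right)\right)^{2}} = \frac{1}{8055 + \left(-6 + 48\right)^{2}} = \frac{1}{8055 + 42^{2}} = \frac{1}{8055 + 1764} = \frac{1}{9819}$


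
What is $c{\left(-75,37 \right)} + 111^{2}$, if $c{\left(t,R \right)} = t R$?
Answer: $9546$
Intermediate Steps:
$c{\left(t,R \right)} = R t$
$c{\left(-75,37 \right)} + 111^{2} = 37 \left(-75\right) + 111^{2} = -2775 + 12321 = 9546$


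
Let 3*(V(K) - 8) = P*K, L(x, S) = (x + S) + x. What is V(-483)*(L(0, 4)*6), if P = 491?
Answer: -1897032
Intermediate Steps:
L(x, S) = S + 2*x (L(x, S) = (S + x) + x = S + 2*x)
V(K) = 8 + 491*K/3 (V(K) = 8 + (491*K)/3 = 8 + 491*K/3)
V(-483)*(L(0, 4)*6) = (8 + (491/3)*(-483))*((4 + 2*0)*6) = (8 - 79051)*((4 + 0)*6) = -316172*6 = -79043*24 = -1897032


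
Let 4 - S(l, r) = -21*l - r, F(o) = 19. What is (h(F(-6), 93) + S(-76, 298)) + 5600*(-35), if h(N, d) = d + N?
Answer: -197182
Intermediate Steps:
h(N, d) = N + d
S(l, r) = 4 + r + 21*l (S(l, r) = 4 - (-21*l - r) = 4 - (-r - 21*l) = 4 + (r + 21*l) = 4 + r + 21*l)
(h(F(-6), 93) + S(-76, 298)) + 5600*(-35) = ((19 + 93) + (4 + 298 + 21*(-76))) + 5600*(-35) = (112 + (4 + 298 - 1596)) - 196000 = (112 - 1294) - 196000 = -1182 - 196000 = -197182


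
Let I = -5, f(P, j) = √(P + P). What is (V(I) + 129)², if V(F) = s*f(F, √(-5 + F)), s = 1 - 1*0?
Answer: (129 + I*√10)² ≈ 16631.0 + 815.87*I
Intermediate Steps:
f(P, j) = √2*√P (f(P, j) = √(2*P) = √2*√P)
s = 1 (s = 1 + 0 = 1)
V(F) = √2*√F (V(F) = 1*(√2*√F) = √2*√F)
(V(I) + 129)² = (√2*√(-5) + 129)² = (√2*(I*√5) + 129)² = (I*√10 + 129)² = (129 + I*√10)²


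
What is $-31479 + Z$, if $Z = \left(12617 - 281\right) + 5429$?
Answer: $-13714$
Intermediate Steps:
$Z = 17765$ ($Z = 12336 + 5429 = 17765$)
$-31479 + Z = -31479 + 17765 = -13714$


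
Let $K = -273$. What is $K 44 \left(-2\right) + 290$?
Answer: $24314$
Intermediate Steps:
$K 44 \left(-2\right) + 290 = - 273 \cdot 44 \left(-2\right) + 290 = \left(-273\right) \left(-88\right) + 290 = 24024 + 290 = 24314$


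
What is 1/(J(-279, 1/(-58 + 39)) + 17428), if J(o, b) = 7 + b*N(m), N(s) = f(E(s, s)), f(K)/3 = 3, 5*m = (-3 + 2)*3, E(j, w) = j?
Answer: 19/331256 ≈ 5.7357e-5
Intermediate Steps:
m = -3/5 (m = ((-3 + 2)*3)/5 = (-1*3)/5 = (1/5)*(-3) = -3/5 ≈ -0.60000)
f(K) = 9 (f(K) = 3*3 = 9)
N(s) = 9
J(o, b) = 7 + 9*b (J(o, b) = 7 + b*9 = 7 + 9*b)
1/(J(-279, 1/(-58 + 39)) + 17428) = 1/((7 + 9/(-58 + 39)) + 17428) = 1/((7 + 9/(-19)) + 17428) = 1/((7 + 9*(-1/19)) + 17428) = 1/((7 - 9/19) + 17428) = 1/(124/19 + 17428) = 1/(331256/19) = 19/331256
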